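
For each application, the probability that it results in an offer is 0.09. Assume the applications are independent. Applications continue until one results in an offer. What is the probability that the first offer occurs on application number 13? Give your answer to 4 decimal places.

Geometric (trials to first success), p = 0.09.
P(Y = 13) = (1−p)^12 · p = 0.32248 · 0.09 = 0.029023

0.0290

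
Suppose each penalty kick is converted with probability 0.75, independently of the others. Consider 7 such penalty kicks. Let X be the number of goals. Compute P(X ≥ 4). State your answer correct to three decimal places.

X ~ Binomial(7, 0.75); P(X ≥ 4) = Σ C(7,k) p^k (1−p)^(7−k) over k:
  k=4: C(7,4)·0.75^4·0.25^3 = 0.17303
  k=5: C(7,5)·0.75^5·0.25^2 = 0.31146
  k=6: C(7,6)·0.75^6·0.25^1 = 0.31146
  k=7: C(7,7)·0.75^7·0.25^0 = 0.13348
Total = 0.92944

0.929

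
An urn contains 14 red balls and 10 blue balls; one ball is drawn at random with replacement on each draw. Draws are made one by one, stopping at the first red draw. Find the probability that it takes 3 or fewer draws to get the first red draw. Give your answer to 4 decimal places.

0.9277

Y = number of draws to the first success; geometric, p = 0.583333.
P(Y ≤ 3) = 1 − (1−p)^3 = 1 − 0.072338 = 0.927662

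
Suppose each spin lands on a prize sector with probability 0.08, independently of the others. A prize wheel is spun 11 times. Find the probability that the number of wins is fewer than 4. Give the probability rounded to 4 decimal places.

X ~ Binomial(11, 0.08); P(X ≤ 3) = Σ C(11,k) p^k (1−p)^(11−k) over k:
  k=0: C(11,0)·0.08^0·0.92^11 = 0.399637
  k=1: C(11,1)·0.08^1·0.92^10 = 0.382262
  k=2: C(11,2)·0.08^2·0.92^9 = 0.166201
  k=3: C(11,3)·0.08^3·0.92^8 = 0.043357
Total = 0.991457

0.9915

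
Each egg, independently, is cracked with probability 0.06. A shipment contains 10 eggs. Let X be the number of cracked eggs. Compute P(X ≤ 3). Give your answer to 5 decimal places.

0.99797

X ~ Binomial(10, 0.06); P(X ≤ 3) = Σ C(10,k) p^k (1−p)^(10−k) over k:
  k=0: C(10,0)·0.06^0·0.94^10 = 0.5386151
  k=1: C(10,1)·0.06^1·0.94^9 = 0.3437969
  k=2: C(10,2)·0.06^2·0.94^8 = 0.0987502
  k=3: C(10,3)·0.06^3·0.94^7 = 0.0168085
Total = 0.9979707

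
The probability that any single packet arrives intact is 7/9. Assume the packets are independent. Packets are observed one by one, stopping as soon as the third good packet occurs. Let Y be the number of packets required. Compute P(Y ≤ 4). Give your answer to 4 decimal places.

0.7842

Finishing within 4 packets ⇔ at least 3 successes in the first 4. With X ~ Binomial(4, 0.777778), P(Y ≤ 4) = 1 − P(X ≤ 2).
  k=0: C(4,0)·0.777778^0·0.222222^4 = 0.002439
  k=1: C(4,1)·0.777778^1·0.222222^3 = 0.034141
  k=2: C(4,2)·0.777778^2·0.222222^2 = 0.179241
1 − 0.215821 = 0.784179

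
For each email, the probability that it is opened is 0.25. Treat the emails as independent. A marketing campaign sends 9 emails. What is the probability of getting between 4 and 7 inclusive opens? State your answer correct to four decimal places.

0.1656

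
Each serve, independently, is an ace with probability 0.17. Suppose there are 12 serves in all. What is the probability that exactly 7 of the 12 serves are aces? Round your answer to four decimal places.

X ~ Binomial(n=12, p=0.17).
P(X=7) = C(12,7) · p^7 · (1−p)^5
= 792 · 4.1034e-06 · 0.3939 = 0.001280

0.0013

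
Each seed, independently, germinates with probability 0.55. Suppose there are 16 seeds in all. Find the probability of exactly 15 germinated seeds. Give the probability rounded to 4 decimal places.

0.0009

X ~ Binomial(n=16, p=0.55).
P(X=15) = C(16,15) · p^15 · (1−p)^1
= 16 · 0.00012748 · 0.45 = 0.000918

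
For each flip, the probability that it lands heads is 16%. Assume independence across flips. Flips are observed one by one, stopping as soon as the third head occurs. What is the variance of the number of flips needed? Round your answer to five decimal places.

98.43750

Y = total flips until the third success; negative binomial with r=3, p=0.16.
Var(Y) = r(1−p)/p² = 3·0.84 / 0.16² = 98.4375000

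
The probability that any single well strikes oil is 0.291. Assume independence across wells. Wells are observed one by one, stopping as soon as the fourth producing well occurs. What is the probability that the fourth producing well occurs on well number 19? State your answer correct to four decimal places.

Y = trial on which the fourth success occurs; negative binomial, r=4, p=0.291.
P(Y=19) = C(18,3) · p^4 · (1−p)^15
= 816 · 0.0071709 · 0.0057503 = 0.033648

0.0336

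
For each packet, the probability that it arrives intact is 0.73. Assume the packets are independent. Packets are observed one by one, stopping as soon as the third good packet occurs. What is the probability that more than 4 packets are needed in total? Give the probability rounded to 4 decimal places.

Needing more than 4 packets ⇔ fewer than 3 successes in the first 4. With X ~ Binomial(4, 0.73), P(Y > 4) = P(X ≤ 2).
  k=0: C(4,0)·0.73^0·0.27^4 = 0.005314
  k=1: C(4,1)·0.73^1·0.27^3 = 0.057474
  k=2: C(4,2)·0.73^2·0.27^2 = 0.233090
P(X ≤ 2) = 0.295879

0.2959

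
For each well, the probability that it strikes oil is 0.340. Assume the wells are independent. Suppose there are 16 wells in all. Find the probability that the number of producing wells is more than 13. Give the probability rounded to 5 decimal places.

0.00002

X ~ Binomial(16, 0.34); P(X ≥ 14) = Σ C(16,k) p^k (1−p)^(16−k) over k:
  k=14: C(16,14)·0.34^14·0.66^2 = 0.0000144
  k=15: C(16,15)·0.34^15·0.66^1 = 0.0000010
  k=16: C(16,16)·0.34^16·0.66^0 = 0.0000000
Total = 0.0000154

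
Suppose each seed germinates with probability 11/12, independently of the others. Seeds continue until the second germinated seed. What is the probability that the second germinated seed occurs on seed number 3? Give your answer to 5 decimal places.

0.14005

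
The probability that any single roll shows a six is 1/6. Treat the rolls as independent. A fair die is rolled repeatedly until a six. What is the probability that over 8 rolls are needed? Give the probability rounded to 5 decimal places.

Y = number of rolls to the first success; geometric, p = 0.166667.
P(Y > 8) = P(first 8 all fail) = (1−p)^8 = 0.2325680

0.23257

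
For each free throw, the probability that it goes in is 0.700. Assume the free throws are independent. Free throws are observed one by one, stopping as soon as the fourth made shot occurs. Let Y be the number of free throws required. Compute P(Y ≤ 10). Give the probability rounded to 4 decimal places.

Finishing within 10 free throws ⇔ at least 4 successes in the first 10. With X ~ Binomial(10, 0.70), P(Y ≤ 10) = 1 − P(X ≤ 3).
  k=0: C(10,0)·0.70^0·0.30^10 = 0.000006
  k=1: C(10,1)·0.70^1·0.30^9 = 0.000138
  k=2: C(10,2)·0.70^2·0.30^8 = 0.001447
  k=3: C(10,3)·0.70^3·0.30^7 = 0.009002
1 − 0.010592 = 0.989408

0.9894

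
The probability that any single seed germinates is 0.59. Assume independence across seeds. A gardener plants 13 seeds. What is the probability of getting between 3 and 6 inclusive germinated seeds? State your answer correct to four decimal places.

0.2507

X ~ Binomial(13, 0.59); P(3 ≤ X ≤ 6) = Σ C(13,k) p^k (1−p)^(13−k) over k:
  k=3: C(13,3)·0.59^3·0.41^10 = 0.007884
  k=4: C(13,4)·0.59^4·0.41^9 = 0.028364
  k=5: C(13,5)·0.59^5·0.41^8 = 0.073470
  k=6: C(13,6)·0.59^6·0.41^7 = 0.140967
Total = 0.250685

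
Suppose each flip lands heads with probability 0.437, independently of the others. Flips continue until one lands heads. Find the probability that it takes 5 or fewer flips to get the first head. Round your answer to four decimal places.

0.9434

Y = number of flips to the first success; geometric, p = 0.437.
P(Y ≤ 5) = 1 − (1−p)^5 = 1 − 0.056564 = 0.943436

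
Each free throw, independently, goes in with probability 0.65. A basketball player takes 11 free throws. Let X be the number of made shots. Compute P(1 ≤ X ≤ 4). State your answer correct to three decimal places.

0.050

X ~ Binomial(11, 0.65); P(1 ≤ X ≤ 4) = Σ C(11,k) p^k (1−p)^(11−k) over k:
  k=1: C(11,1)·0.65^1·0.35^10 = 0.00020
  k=2: C(11,2)·0.65^2·0.35^9 = 0.00183
  k=3: C(11,3)·0.65^3·0.35^8 = 0.01020
  k=4: C(11,4)·0.65^4·0.35^7 = 0.03790
Total = 0.05013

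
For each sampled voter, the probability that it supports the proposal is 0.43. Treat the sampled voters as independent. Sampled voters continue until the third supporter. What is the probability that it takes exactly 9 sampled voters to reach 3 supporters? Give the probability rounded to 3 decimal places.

Y = trial on which the third success occurs; negative binomial, r=3, p=0.43.
P(Y=9) = C(8,2) · p^3 · (1−p)^6
= 28 · 0.079507 · 0.034296 = 0.07635

0.076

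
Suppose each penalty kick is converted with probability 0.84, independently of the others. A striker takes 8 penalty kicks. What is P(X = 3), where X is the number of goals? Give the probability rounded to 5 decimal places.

0.00348

X ~ Binomial(n=8, p=0.84).
P(X=3) = C(8,3) · p^3 · (1−p)^5
= 56 · 0.5927 · 0.00010486 = 0.0034804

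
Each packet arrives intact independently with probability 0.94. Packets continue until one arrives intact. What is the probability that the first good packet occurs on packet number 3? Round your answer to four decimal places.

0.0034

Geometric (trials to first success), p = 0.94.
P(Y = 3) = (1−p)^2 · p = 0.0036 · 0.94 = 0.003384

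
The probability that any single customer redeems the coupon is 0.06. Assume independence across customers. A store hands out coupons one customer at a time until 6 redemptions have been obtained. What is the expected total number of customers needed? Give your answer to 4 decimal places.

100.0000

Y = total customers until the sixth success; negative binomial with r=6, p=0.06.
E[Y] = r / p = 6 / 0.06 = 100.000000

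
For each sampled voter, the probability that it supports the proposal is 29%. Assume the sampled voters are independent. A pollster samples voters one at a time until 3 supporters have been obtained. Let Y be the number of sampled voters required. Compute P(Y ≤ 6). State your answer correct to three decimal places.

Finishing within 6 sampled voters ⇔ at least 3 successes in the first 6. With X ~ Binomial(6, 0.29), P(Y ≤ 6) = 1 − P(X ≤ 2).
  k=0: C(6,0)·0.29^0·0.71^6 = 0.12810
  k=1: C(6,1)·0.29^1·0.71^5 = 0.31394
  k=2: C(6,2)·0.29^2·0.71^4 = 0.32057
1 − 0.76260 = 0.23740

0.237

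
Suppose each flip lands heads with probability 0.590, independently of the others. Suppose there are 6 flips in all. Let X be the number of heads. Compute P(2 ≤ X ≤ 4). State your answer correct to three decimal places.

0.736

X ~ Binomial(6, 0.59); P(2 ≤ X ≤ 4) = Σ C(6,k) p^k (1−p)^(6−k) over k:
  k=2: C(6,2)·0.59^2·0.41^4 = 0.14755
  k=3: C(6,3)·0.59^3·0.41^3 = 0.28310
  k=4: C(6,4)·0.59^4·0.41^2 = 0.30554
Total = 0.73618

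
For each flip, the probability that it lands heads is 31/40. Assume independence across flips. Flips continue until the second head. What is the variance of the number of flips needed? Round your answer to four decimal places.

Y = total flips until the second success; negative binomial with r=2, p=0.775.
Var(Y) = r(1−p)/p² = 2·0.225 / 0.775² = 0.749220

0.7492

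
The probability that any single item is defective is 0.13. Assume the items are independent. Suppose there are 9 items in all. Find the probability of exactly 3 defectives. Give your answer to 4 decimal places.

X ~ Binomial(n=9, p=0.13).
P(X=3) = C(9,3) · p^3 · (1−p)^6
= 84 · 0.002197 · 0.43363 = 0.080025

0.0800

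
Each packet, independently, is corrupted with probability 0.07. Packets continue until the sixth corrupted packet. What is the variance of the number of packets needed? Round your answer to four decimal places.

1138.7755

Y = total packets until the sixth success; negative binomial with r=6, p=0.07.
Var(Y) = r(1−p)/p² = 6·0.93 / 0.07² = 1138.775510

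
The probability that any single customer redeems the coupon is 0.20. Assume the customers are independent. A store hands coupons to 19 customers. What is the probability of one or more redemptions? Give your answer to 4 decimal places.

0.9856

P(at least one) = 1 − P(none) = 1 − (1 − 0.20)^19
= 1 − 0.014412 = 0.985588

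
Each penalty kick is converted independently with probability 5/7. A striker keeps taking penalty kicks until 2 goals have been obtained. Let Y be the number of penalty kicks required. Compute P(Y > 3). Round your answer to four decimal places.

Needing more than 3 penalty kicks ⇔ fewer than 2 successes in the first 3. With X ~ Binomial(3, 0.714286), P(Y > 3) = P(X ≤ 1).
  k=0: C(3,0)·0.714286^0·0.285714^3 = 0.023324
  k=1: C(3,1)·0.714286^1·0.285714^2 = 0.174927
P(X ≤ 1) = 0.198251

0.1983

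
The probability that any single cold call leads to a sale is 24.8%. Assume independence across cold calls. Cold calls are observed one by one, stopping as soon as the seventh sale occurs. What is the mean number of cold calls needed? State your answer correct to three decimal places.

Y = total cold calls until the seventh success; negative binomial with r=7, p=0.248.
E[Y] = r / p = 7 / 0.248 = 28.22581

28.226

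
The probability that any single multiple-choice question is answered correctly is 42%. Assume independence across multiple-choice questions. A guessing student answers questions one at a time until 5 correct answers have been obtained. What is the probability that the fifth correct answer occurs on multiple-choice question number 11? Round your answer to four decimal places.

Y = trial on which the fifth success occurs; negative binomial, r=5, p=0.42.
P(Y=11) = C(10,4) · p^5 · (1−p)^6
= 210 · 0.013069 · 0.038069 = 0.104480

0.1045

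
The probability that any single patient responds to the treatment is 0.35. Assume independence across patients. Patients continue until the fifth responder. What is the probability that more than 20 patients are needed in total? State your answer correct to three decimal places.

0.118

Needing more than 20 patients ⇔ fewer than 5 successes in the first 20. With X ~ Binomial(20, 0.35), P(Y > 20) = P(X ≤ 4).
  k=0: C(20,0)·0.35^0·0.65^20 = 0.00018
  k=1: C(20,1)·0.35^1·0.65^19 = 0.00195
  k=2: C(20,2)·0.35^2·0.65^18 = 0.00998
  k=3: C(20,3)·0.35^3·0.65^17 = 0.03226
  k=4: C(20,4)·0.35^4·0.65^16 = 0.07382
P(X ≤ 4) = 0.11820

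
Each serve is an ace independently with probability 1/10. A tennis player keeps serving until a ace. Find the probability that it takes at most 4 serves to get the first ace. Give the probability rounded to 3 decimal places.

Y = number of serves to the first success; geometric, p = 0.10.
P(Y ≤ 4) = 1 − (1−p)^4 = 1 − 0.65610 = 0.34390

0.344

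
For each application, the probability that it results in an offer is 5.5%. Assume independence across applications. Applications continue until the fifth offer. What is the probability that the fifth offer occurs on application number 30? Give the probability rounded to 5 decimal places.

Y = trial on which the fifth success occurs; negative binomial, r=5, p=0.055.
P(Y=30) = C(29,4) · p^5 · (1−p)^25
= 23751 · 5.0328e-07 · 0.24311 = 0.0029060

0.00291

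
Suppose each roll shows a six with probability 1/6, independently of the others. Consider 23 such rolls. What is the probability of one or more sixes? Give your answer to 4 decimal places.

0.9849

P(at least one) = 1 − P(none) = 1 − (1 − 0.166667)^23
= 1 − 0.015095 = 0.984905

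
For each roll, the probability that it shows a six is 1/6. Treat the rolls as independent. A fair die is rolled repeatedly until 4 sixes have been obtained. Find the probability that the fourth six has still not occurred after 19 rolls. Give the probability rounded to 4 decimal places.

0.6070

Needing more than 19 rolls ⇔ fewer than 4 successes in the first 19. With X ~ Binomial(19, 0.166667), P(Y > 19) = P(X ≤ 3).
  k=0: C(19,0)·0.166667^0·0.833333^19 = 0.031301
  k=1: C(19,1)·0.166667^1·0.833333^18 = 0.118943
  k=2: C(19,2)·0.166667^2·0.833333^17 = 0.214098
  k=3: C(19,3)·0.166667^3·0.833333^16 = 0.242644
P(X ≤ 3) = 0.606986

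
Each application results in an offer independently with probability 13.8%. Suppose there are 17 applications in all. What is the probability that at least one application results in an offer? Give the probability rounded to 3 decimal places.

P(at least one) = 1 − P(none) = 1 − (1 − 0.138)^17
= 1 − 0.08010 = 0.91990

0.920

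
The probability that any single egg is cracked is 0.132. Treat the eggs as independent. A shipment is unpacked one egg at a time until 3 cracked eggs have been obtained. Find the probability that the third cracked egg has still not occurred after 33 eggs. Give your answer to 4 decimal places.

0.1706

Needing more than 33 eggs ⇔ fewer than 3 successes in the first 33. With X ~ Binomial(33, 0.132), P(Y > 33) = P(X ≤ 2).
  k=0: C(33,0)·0.132^0·0.868^33 = 0.009357
  k=1: C(33,1)·0.132^1·0.868^32 = 0.046959
  k=2: C(33,2)·0.132^2·0.868^31 = 0.114260
P(X ≤ 2) = 0.170576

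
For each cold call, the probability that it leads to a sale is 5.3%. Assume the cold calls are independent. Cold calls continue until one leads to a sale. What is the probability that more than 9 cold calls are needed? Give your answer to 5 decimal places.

0.61256

Y = number of cold calls to the first success; geometric, p = 0.053.
P(Y > 9) = P(first 9 all fail) = (1−p)^9 = 0.6125617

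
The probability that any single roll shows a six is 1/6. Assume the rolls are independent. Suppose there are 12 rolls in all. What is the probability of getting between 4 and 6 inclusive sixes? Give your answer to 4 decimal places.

X ~ Binomial(12, 0.166667); P(4 ≤ X ≤ 6) = Σ C(12,k) p^k (1−p)^(12−k) over k:
  k=4: C(12,4)·0.166667^4·0.833333^8 = 0.088828
  k=5: C(12,5)·0.166667^5·0.833333^7 = 0.028425
  k=6: C(12,6)·0.166667^6·0.833333^6 = 0.006632
Total = 0.123886

0.1239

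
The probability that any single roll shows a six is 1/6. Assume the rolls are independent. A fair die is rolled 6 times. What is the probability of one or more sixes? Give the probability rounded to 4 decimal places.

P(at least one) = 1 − P(none) = 1 − (1 − 0.166667)^6
= 1 − 0.334898 = 0.665102

0.6651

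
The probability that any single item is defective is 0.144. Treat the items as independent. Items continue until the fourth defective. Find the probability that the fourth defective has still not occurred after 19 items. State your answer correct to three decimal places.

0.711

Needing more than 19 items ⇔ fewer than 4 successes in the first 19. With X ~ Binomial(19, 0.144), P(Y > 19) = P(X ≤ 3).
  k=0: C(19,0)·0.144^0·0.856^19 = 0.05212
  k=1: C(19,1)·0.144^1·0.856^18 = 0.16659
  k=2: C(19,2)·0.144^2·0.856^17 = 0.25222
  k=3: C(19,3)·0.144^3·0.856^16 = 0.24043
P(X ≤ 3) = 0.71136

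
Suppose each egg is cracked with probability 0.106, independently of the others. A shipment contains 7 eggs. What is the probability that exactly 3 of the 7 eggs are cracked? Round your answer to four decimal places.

X ~ Binomial(n=7, p=0.106).
P(X=3) = C(7,3) · p^3 · (1−p)^4
= 35 · 0.001191 · 0.63878 = 0.026628

0.0266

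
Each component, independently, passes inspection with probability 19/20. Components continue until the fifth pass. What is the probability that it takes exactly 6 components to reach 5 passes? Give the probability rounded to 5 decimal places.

0.19345

Y = trial on which the fifth success occurs; negative binomial, r=5, p=0.95.
P(Y=6) = C(5,4) · p^5 · (1−p)^1
= 5 · 0.77378 · 0.05 = 0.1934452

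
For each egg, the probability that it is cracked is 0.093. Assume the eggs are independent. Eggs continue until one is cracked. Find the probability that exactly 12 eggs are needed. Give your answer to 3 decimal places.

0.032

Geometric (trials to first success), p = 0.093.
P(Y = 12) = (1−p)^11 · p = 0.34173 · 0.093 = 0.03178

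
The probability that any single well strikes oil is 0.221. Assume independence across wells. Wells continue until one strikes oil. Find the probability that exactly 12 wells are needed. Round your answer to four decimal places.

Geometric (trials to first success), p = 0.221.
P(Y = 12) = (1−p)^11 · p = 0.064108 · 0.221 = 0.014168

0.0142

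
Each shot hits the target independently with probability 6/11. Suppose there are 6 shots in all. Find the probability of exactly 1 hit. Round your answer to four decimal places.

0.0635

X ~ Binomial(n=6, p=0.545455).
P(X=1) = C(6,1) · p^1 · (1−p)^5
= 6 · 0.54545 · 0.019404 = 0.063503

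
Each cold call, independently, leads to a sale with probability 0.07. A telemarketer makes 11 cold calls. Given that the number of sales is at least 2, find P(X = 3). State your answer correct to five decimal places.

0.17869

X ~ Binomial(11, 0.07). Want P(X=3 | X≥2) = P(X=3) / P(X≥2).
P(X=3) = C(11,3)·0.07^3·0.93^8 = 0.0316695
P(X≥2) = 1 − 0.4501035 − 0.3726664 = 0.1772301
Ratio = 0.0316695 / 0.1772301 = 0.1786916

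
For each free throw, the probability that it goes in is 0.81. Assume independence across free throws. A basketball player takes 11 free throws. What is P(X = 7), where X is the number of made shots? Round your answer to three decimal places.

0.098

X ~ Binomial(n=11, p=0.81).
P(X=7) = C(11,7) · p^7 · (1−p)^4
= 330 · 0.22877 · 0.0013032 = 0.09838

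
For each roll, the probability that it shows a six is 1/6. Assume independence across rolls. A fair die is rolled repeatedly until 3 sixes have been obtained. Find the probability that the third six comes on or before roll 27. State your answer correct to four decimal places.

Finishing within 27 rolls ⇔ at least 3 successes in the first 27. With X ~ Binomial(27, 0.166667), P(Y ≤ 27) = 1 − P(X ≤ 2).
  k=0: C(27,0)·0.166667^0·0.833333^27 = 0.007280
  k=1: C(27,1)·0.166667^1·0.833333^26 = 0.039310
  k=2: C(27,2)·0.166667^2·0.833333^25 = 0.102205
1 − 0.148795 = 0.851205

0.8512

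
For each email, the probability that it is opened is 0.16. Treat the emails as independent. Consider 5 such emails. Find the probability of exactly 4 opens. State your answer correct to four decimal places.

0.0028

X ~ Binomial(n=5, p=0.16).
P(X=4) = C(5,4) · p^4 · (1−p)^1
= 5 · 0.00065536 · 0.84 = 0.002753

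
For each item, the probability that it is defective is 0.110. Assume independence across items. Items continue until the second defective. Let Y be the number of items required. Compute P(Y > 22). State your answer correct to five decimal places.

0.28643

Needing more than 22 items ⇔ fewer than 2 successes in the first 22. With X ~ Binomial(22, 0.11), P(Y > 22) = P(X ≤ 1).
  k=0: C(22,0)·0.11^0·0.89^22 = 0.0770159
  k=1: C(22,1)·0.11^1·0.89^21 = 0.2094139
P(X ≤ 1) = 0.2864298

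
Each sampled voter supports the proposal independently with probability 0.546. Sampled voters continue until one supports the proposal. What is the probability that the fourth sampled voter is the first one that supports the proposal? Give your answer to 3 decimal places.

Geometric (trials to first success), p = 0.546.
P(Y = 4) = (1−p)^3 · p = 0.093577 · 0.546 = 0.05109

0.051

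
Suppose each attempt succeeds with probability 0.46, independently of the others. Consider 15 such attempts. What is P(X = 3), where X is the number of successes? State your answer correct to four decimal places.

0.0272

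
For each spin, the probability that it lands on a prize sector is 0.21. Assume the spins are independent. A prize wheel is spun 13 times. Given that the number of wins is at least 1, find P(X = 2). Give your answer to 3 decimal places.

0.270

X ~ Binomial(13, 0.21). Want P(X=2 | X≥1) = P(X=2) / P(X≥1).
P(X=2) = C(13,2)·0.21^2·0.79^11 = 0.25729
P(X≥1) = 1 − 0.04668 = 0.95332
Ratio = 0.25729 / 0.95332 = 0.26989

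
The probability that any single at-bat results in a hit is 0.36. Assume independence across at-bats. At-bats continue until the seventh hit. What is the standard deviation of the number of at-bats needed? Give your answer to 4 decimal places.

5.8794

Y = total at-bats until the seventh success; negative binomial with r=7, p=0.36.
SD(Y) = √[r(1−p)/p²] = √(34.567901) = 5.879447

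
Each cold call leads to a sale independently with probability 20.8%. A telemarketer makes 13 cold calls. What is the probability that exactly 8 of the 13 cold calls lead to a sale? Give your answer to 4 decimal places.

0.0014

X ~ Binomial(n=13, p=0.208).
P(X=8) = C(13,8) · p^8 · (1−p)^5
= 1287 · 3.5035e-06 · 0.31162 = 0.001405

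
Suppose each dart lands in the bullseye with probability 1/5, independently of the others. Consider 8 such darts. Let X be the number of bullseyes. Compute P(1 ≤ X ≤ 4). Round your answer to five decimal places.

0.82182

X ~ Binomial(8, 0.20); P(1 ≤ X ≤ 4) = Σ C(8,k) p^k (1−p)^(8−k) over k:
  k=1: C(8,1)·0.20^1·0.80^7 = 0.3355443
  k=2: C(8,2)·0.20^2·0.80^6 = 0.2936013
  k=3: C(8,3)·0.20^3·0.80^5 = 0.1468006
  k=4: C(8,4)·0.20^4·0.80^4 = 0.0458752
Total = 0.8218214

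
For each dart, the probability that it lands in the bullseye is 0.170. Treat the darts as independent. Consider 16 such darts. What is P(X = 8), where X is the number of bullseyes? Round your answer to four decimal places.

X ~ Binomial(n=16, p=0.17).
P(X=8) = C(16,8) · p^8 · (1−p)^8
= 12870 · 6.9758e-07 · 0.22523 = 0.002022

0.0020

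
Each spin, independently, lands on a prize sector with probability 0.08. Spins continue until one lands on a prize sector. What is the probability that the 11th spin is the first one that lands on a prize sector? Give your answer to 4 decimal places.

0.0348

Geometric (trials to first success), p = 0.08.
P(Y = 11) = (1−p)^10 · p = 0.43439 · 0.08 = 0.034751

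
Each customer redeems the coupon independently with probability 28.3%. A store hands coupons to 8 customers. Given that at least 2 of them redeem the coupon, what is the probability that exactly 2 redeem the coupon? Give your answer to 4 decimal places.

X ~ Binomial(8, 0.283). Want P(X=2 | X≥2) = P(X=2) / P(X≥2).
P(X=2) = C(8,2)·0.283^2·0.717^6 = 0.304681
P(X≥2) = 1 − 0.069848 − 0.220552 = 0.709600
Ratio = 0.304681 / 0.709600 = 0.429370

0.4294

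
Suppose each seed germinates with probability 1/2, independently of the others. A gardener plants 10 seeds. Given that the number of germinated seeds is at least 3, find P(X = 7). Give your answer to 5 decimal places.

X ~ Binomial(10, 0.50). Want P(X=7 | X≥3) = P(X=7) / P(X≥3).
P(X=7) = C(10,7)·0.50^7·0.50^3 = 0.1171875
P(X≥3) = 1 − 0.0009766 − 0.0097656 − 0.0439453 = 0.9453125
Ratio = 0.1171875 / 0.9453125 = 0.1239669

0.12397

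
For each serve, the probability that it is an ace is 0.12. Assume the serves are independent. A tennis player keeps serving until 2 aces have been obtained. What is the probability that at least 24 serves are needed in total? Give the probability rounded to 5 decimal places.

0.21864

Needing more than 23 serves ⇔ fewer than 2 successes in the first 23. With X ~ Binomial(23, 0.12), P(Y > 23) = P(X ≤ 1).
  k=0: C(23,0)·0.12^0·0.88^23 = 0.0528569
  k=1: C(23,1)·0.12^1·0.88^22 = 0.1657784
P(X ≤ 1) = 0.2186352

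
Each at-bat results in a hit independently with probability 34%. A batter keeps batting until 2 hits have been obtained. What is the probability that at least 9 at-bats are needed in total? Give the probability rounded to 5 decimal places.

Needing more than 8 at-bats ⇔ fewer than 2 successes in the first 8. With X ~ Binomial(8, 0.34), P(Y > 8) = P(X ≤ 1).
  k=0: C(8,0)·0.34^0·0.66^8 = 0.0360041
  k=1: C(8,1)·0.34^1·0.66^7 = 0.1483804
P(X ≤ 1) = 0.1843844

0.18438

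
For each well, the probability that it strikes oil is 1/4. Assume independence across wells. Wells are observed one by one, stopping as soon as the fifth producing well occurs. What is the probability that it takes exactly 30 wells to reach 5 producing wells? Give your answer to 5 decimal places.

Y = trial on which the fifth success occurs; negative binomial, r=5, p=0.25.
P(Y=30) = C(29,4) · p^5 · (1−p)^25
= 23751 · 0.00097656 · 0.00075254 = 0.0174547

0.01745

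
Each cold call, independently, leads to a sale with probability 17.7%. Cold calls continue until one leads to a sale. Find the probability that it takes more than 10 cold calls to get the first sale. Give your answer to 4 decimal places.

Y = number of cold calls to the first success; geometric, p = 0.177.
P(Y > 10) = P(first 10 all fail) = (1−p)^10 = 0.142560

0.1426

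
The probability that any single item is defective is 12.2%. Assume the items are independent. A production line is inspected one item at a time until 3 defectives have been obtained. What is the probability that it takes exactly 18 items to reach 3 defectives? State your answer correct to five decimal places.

Y = trial on which the third success occurs; negative binomial, r=3, p=0.122.
P(Y=18) = C(17,2) · p^3 · (1−p)^15
= 136 · 0.0018158 · 0.14204 = 0.0350781

0.03508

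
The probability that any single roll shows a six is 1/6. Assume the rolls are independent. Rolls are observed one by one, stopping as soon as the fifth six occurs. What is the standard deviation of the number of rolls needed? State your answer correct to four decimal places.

12.2474

Y = total rolls until the fifth success; negative binomial with r=5, p=0.166667.
SD(Y) = √[r(1−p)/p²] = √(150.000000) = 12.247449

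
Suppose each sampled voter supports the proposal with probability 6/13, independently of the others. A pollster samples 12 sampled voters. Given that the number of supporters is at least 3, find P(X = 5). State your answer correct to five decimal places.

X ~ Binomial(12, 0.461538). Want P(X=5 | X≥3) = P(X=5) / P(X≥3).
P(X=5) = C(12,5)·0.461538^5·0.538462^7 = 0.2176945
P(X≥3) = 1 − 0.0005941 − 0.0061107 − 0.0288076 = 0.9644876
Ratio = 0.2176945 / 0.9644876 = 0.2257100

0.22571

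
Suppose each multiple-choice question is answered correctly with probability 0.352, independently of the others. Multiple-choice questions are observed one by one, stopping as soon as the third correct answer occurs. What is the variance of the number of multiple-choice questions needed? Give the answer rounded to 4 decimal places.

15.6896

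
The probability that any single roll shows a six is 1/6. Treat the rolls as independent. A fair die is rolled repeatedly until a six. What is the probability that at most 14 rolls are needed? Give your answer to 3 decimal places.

0.922

Y = number of rolls to the first success; geometric, p = 0.166667.
P(Y ≤ 14) = 1 − (1−p)^14 = 1 − 0.07789 = 0.92211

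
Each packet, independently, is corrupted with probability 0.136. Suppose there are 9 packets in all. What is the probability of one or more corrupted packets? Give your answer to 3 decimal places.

P(at least one) = 1 − P(none) = 1 − (1 − 0.136)^9
= 1 − 0.26830 = 0.73170

0.732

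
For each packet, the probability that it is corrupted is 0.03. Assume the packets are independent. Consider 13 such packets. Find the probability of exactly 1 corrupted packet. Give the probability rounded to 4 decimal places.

0.2706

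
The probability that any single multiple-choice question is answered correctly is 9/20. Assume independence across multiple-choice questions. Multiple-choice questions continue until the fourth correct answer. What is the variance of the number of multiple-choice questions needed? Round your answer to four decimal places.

10.8642

Y = total multiple-choice questions until the fourth success; negative binomial with r=4, p=0.45.
Var(Y) = r(1−p)/p² = 4·0.55 / 0.45² = 10.864198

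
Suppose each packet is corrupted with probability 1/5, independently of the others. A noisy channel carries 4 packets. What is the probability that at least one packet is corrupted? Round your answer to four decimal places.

0.5904

P(at least one) = 1 − P(none) = 1 − (1 − 0.20)^4
= 1 − 0.409600 = 0.590400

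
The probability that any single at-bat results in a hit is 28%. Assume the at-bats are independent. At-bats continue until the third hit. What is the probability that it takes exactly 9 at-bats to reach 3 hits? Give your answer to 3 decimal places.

0.086

Y = trial on which the third success occurs; negative binomial, r=3, p=0.28.
P(Y=9) = C(8,2) · p^3 · (1−p)^6
= 28 · 0.021952 · 0.13931 = 0.08563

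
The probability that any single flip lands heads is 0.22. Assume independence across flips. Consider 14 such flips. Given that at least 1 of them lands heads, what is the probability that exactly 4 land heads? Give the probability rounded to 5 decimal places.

X ~ Binomial(14, 0.22). Want P(X=4 | X≥1) = P(X=4) / P(X≥1).
P(X=4) = C(14,4)·0.22^4·0.78^10 = 0.1954658
P(X≥1) = 1 − 0.0308549 = 0.9691451
Ratio = 0.1954658 / 0.9691451 = 0.2016889

0.20169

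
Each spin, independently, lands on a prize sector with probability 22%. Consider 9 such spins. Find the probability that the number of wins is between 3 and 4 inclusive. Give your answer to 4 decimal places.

0.2866

X ~ Binomial(9, 0.22); P(3 ≤ X ≤ 4) = Σ C(9,k) p^k (1−p)^(9−k) over k:
  k=3: C(9,3)·0.22^3·0.78^6 = 0.201426
  k=4: C(9,4)·0.22^4·0.78^5 = 0.085219
Total = 0.286644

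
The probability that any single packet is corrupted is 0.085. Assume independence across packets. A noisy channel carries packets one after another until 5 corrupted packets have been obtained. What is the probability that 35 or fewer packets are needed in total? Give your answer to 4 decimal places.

Finishing within 35 packets ⇔ at least 5 successes in the first 35. With X ~ Binomial(35, 0.085), P(Y ≤ 35) = 1 − P(X ≤ 4).
  k=0: C(35,0)·0.085^0·0.915^35 = 0.044641
  k=1: C(35,1)·0.085^1·0.915^34 = 0.145146
  k=2: C(35,2)·0.085^2·0.915^33 = 0.229219
  k=3: C(35,3)·0.085^3·0.915^32 = 0.234229
  k=4: C(35,4)·0.085^4·0.915^31 = 0.174072
1 − 0.827308 = 0.172692

0.1727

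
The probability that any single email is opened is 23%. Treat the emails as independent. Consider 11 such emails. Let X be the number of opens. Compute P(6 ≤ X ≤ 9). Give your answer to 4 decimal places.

0.0231

X ~ Binomial(11, 0.23); P(6 ≤ X ≤ 9) = Σ C(11,k) p^k (1−p)^(11−k) over k:
  k=6: C(11,6)·0.23^6·0.77^5 = 0.018512
  k=7: C(11,7)·0.23^7·0.77^4 = 0.003950
  k=8: C(11,8)·0.23^8·0.77^3 = 0.000590
  k=9: C(11,9)·0.23^9·0.77^2 = 0.000059
Total = 0.023111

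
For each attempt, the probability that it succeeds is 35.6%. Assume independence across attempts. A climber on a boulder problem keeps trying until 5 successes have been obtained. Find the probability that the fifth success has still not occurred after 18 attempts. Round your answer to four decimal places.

Needing more than 18 attempts ⇔ fewer than 5 successes in the first 18. With X ~ Binomial(18, 0.356), P(Y > 18) = P(X ≤ 4).
  k=0: C(18,0)·0.356^0·0.644^18 = 0.000363
  k=1: C(18,1)·0.356^1·0.644^17 = 0.003612
  k=2: C(18,2)·0.356^2·0.644^16 = 0.016973
  k=3: C(18,3)·0.356^3·0.644^15 = 0.050041
  k=4: C(18,4)·0.356^4·0.644^14 = 0.103735
P(X ≤ 4) = 0.174724

0.1747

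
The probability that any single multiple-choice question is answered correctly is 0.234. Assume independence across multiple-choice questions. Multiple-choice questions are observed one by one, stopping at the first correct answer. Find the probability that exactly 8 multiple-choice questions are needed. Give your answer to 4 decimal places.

0.0362

Geometric (trials to first success), p = 0.234.
P(Y = 8) = (1−p)^7 · p = 0.15474 · 0.234 = 0.036209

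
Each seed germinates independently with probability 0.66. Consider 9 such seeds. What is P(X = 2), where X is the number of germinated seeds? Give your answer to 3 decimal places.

X ~ Binomial(n=9, p=0.66).
P(X=2) = C(9,2) · p^2 · (1−p)^7
= 36 · 0.4356 · 0.00052523 = 0.00824

0.008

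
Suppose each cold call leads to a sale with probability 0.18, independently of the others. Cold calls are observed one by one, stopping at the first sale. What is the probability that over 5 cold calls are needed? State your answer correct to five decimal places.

0.37074

Y = number of cold calls to the first success; geometric, p = 0.18.
P(Y > 5) = P(first 5 all fail) = (1−p)^5 = 0.3707398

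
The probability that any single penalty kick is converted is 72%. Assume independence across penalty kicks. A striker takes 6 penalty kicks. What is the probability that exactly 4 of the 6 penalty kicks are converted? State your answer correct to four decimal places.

0.3160

X ~ Binomial(n=6, p=0.72).
P(X=4) = C(6,4) · p^4 · (1−p)^2
= 15 · 0.26874 · 0.0784 = 0.316037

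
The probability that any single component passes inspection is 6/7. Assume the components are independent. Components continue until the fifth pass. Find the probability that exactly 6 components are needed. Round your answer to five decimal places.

Y = trial on which the fifth success occurs; negative binomial, r=5, p=0.857143.
P(Y=6) = C(5,4) · p^5 · (1−p)^1
= 5 · 0.46266 · 0.14286 = 0.3304745

0.33047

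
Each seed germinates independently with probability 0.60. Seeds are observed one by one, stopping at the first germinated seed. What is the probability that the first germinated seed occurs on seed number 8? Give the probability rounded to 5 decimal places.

0.00098

Geometric (trials to first success), p = 0.60.
P(Y = 8) = (1−p)^7 · p = 0.0016384 · 0.60 = 0.0009830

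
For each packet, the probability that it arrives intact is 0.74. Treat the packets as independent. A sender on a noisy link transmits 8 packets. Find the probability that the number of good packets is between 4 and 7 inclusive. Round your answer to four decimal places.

0.8779

X ~ Binomial(8, 0.74); P(4 ≤ X ≤ 7) = Σ C(8,k) p^k (1−p)^(8−k) over k:
  k=4: C(8,4)·0.74^4·0.26^4 = 0.095922
  k=5: C(8,5)·0.74^5·0.26^3 = 0.218407
  k=6: C(8,6)·0.74^6·0.26^2 = 0.310810
  k=7: C(8,7)·0.74^7·0.26^1 = 0.252747
Total = 0.877886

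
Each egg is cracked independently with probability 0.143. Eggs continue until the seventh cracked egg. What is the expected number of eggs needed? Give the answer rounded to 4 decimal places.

Y = total eggs until the seventh success; negative binomial with r=7, p=0.143.
E[Y] = r / p = 7 / 0.143 = 48.951049

48.9510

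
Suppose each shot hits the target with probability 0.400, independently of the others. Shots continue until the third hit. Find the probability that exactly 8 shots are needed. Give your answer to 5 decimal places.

Y = trial on which the third success occurs; negative binomial, r=3, p=0.40.
P(Y=8) = C(7,2) · p^3 · (1−p)^5
= 21 · 0.064 · 0.07776 = 0.1045094

0.10451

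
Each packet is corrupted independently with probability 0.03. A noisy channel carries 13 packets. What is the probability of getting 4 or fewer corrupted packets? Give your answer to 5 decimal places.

X ~ Binomial(13, 0.03); P(X ≤ 4) = Σ C(13,k) p^k (1−p)^(13−k) over k:
  k=0: C(13,0)·0.03^0·0.97^13 = 0.6730271
  k=1: C(13,1)·0.03^1·0.97^12 = 0.2705985
  k=2: C(13,2)·0.03^2·0.97^11 = 0.0502142
  k=3: C(13,3)·0.03^3·0.97^10 = 0.0056944
  k=4: C(13,4)·0.03^4·0.97^9 = 0.0004403
Total = 0.9999744

0.99997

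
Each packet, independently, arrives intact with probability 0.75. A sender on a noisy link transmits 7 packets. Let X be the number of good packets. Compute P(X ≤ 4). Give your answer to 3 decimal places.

X ~ Binomial(7, 0.75); P(X ≤ 4) = Σ C(7,k) p^k (1−p)^(7−k) over k:
  k=0: C(7,0)·0.75^0·0.25^7 = 0.00006
  k=1: C(7,1)·0.75^1·0.25^6 = 0.00128
  k=2: C(7,2)·0.75^2·0.25^5 = 0.01154
  k=3: C(7,3)·0.75^3·0.25^4 = 0.05768
  k=4: C(7,4)·0.75^4·0.25^3 = 0.17303
Total = 0.24359

0.244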